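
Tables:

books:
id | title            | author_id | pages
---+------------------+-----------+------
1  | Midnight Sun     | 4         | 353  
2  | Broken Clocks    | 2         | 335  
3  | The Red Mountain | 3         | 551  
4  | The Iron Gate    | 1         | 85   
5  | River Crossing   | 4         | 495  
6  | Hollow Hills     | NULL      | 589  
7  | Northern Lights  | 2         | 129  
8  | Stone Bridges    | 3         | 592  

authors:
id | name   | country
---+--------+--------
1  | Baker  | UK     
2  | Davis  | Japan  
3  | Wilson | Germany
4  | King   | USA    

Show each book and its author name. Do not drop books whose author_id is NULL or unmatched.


LEFT JOIN keeps every row from books (the left table); where author_id has no match in authors, the author columns become NULL. Walk through each book:
  - book 1 (Midnight Sun): author_id=4 -> matches King
  - book 2 (Broken Clocks): author_id=2 -> matches Davis
  - book 3 (The Red Mountain): author_id=3 -> matches Wilson
  - book 4 (The Iron Gate): author_id=1 -> matches Baker
  - book 5 (River Crossing): author_id=4 -> matches King
  - book 6 (Hollow Hills): author_id=NULL, no match -> kept with NULL
  - book 7 (Northern Lights): author_id=2 -> matches Davis
  - book 8 (Stone Bridges): author_id=3 -> matches Wilson
All 8 rows appear; 1 has NULL author.

SQL:
SELECT a.title, b.name AS author
FROM books a
LEFT JOIN authors b ON a.author_id = b.id

Result:
title            | author
-----------------+-------
Midnight Sun     | King  
Broken Clocks    | Davis 
The Red Mountain | Wilson
The Iron Gate    | Baker 
River Crossing   | King  
Hollow Hills     | NULL  
Northern Lights  | Davis 
Stone Bridges    | Wilson


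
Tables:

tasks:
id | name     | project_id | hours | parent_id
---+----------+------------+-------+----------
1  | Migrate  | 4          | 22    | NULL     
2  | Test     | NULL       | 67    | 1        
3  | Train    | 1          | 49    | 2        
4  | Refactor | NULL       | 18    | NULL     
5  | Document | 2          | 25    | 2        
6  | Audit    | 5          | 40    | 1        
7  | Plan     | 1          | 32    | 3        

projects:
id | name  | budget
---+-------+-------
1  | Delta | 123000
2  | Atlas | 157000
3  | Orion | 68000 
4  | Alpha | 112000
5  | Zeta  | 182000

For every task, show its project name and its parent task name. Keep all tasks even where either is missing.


Two LEFT JOINs from the same base table tasks: one to projects via project_id, one to tasks itself via parent_id. Both are LEFT so every task is preserved.
Match against projects:
  - task 1 (Migrate): project_id=4 -> matches Alpha
  - task 2 (Test): project_id=NULL, no match -> kept with NULL
  - task 3 (Train): project_id=1 -> matches Delta
  - task 4 (Refactor): project_id=NULL, no match -> kept with NULL
  - task 5 (Document): project_id=2 -> matches Atlas
  - task 6 (Audit): project_id=5 -> matches Zeta
  - task 7 (Plan): project_id=1 -> matches Delta
Match against tasks (self):
  - task 1 (Migrate): parent_id=NULL -> NULL
  - task 2 (Test): parent_id=1 -> Migrate
  - task 3 (Train): parent_id=2 -> Test
  - task 4 (Refactor): parent_id=NULL -> NULL
  - task 5 (Document): parent_id=2 -> Test
  - task 6 (Audit): parent_id=1 -> Migrate
  - task 7 (Plan): parent_id=3 -> Train

SQL:
SELECT a.name, b.name AS project, c.name AS parent
FROM tasks a
LEFT JOIN projects b ON a.project_id = b.id
LEFT JOIN tasks c ON a.parent_id = c.id

Result:
name     | project | parent 
---------+---------+--------
Migrate  | Alpha   | NULL   
Test     | NULL    | Migrate
Train    | Delta   | Test   
Refactor | NULL    | NULL   
Document | Atlas   | Test   
Audit    | Zeta    | Migrate
Plan     | Delta   | Train  


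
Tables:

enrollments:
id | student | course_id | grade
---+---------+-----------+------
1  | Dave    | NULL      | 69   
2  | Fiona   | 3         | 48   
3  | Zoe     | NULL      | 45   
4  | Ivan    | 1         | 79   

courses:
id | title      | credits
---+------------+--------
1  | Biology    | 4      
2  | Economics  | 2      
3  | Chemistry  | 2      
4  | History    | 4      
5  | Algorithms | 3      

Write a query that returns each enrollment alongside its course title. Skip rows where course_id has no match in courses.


INNER JOIN keeps only enrollments rows whose course_id matches an id in courses. Walk through each enrollment:
  - enrollment 1 (Dave): course_id=NULL, no match -> dropped
  - enrollment 2 (Fiona): course_id=3 -> matches Chemistry
  - enrollment 3 (Zoe): course_id=NULL, no match -> dropped
  - enrollment 4 (Ivan): course_id=1 -> matches Biology
So 2 of 4 rows are dropped.

SQL:
SELECT a.student, b.title AS course
FROM enrollments a
INNER JOIN courses b ON a.course_id = b.id

Result:
student | course   
--------+----------
Fiona   | Chemistry
Ivan    | Biology  


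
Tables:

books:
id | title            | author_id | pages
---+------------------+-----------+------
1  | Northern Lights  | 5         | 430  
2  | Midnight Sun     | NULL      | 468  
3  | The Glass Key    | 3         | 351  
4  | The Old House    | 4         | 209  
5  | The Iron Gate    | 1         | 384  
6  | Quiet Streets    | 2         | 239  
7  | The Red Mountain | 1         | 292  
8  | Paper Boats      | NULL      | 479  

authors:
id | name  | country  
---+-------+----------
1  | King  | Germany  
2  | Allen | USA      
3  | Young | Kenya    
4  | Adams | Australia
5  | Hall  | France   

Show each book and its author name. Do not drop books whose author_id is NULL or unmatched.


LEFT JOIN keeps every row from books (the left table); where author_id has no match in authors, the author columns become NULL. Walk through each book:
  - book 1 (Northern Lights): author_id=5 -> matches Hall
  - book 2 (Midnight Sun): author_id=NULL, no match -> kept with NULL
  - book 3 (The Glass Key): author_id=3 -> matches Young
  - book 4 (The Old House): author_id=4 -> matches Adams
  - book 5 (The Iron Gate): author_id=1 -> matches King
  - book 6 (Quiet Streets): author_id=2 -> matches Allen
  - book 7 (The Red Mountain): author_id=1 -> matches King
  - book 8 (Paper Boats): author_id=NULL, no match -> kept with NULL
All 8 rows appear; 2 have NULL author.

SQL:
SELECT a.title, b.name AS author
FROM books a
LEFT JOIN authors b ON a.author_id = b.id

Result:
title            | author
-----------------+-------
Northern Lights  | Hall  
Midnight Sun     | NULL  
The Glass Key    | Young 
The Old House    | Adams 
The Iron Gate    | King  
Quiet Streets    | Allen 
The Red Mountain | King  
Paper Boats      | NULL  


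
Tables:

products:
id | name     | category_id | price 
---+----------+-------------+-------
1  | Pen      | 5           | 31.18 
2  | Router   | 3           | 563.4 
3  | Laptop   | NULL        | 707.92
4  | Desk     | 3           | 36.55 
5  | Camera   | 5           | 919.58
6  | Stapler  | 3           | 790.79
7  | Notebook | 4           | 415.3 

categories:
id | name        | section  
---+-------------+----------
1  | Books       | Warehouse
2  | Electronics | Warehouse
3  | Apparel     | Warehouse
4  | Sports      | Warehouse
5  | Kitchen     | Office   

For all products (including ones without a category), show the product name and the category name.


LEFT JOIN keeps every row from products (the left table); where category_id has no match in categories, the category columns become NULL. Walk through each product:
  - product 1 (Pen): category_id=5 -> matches Kitchen
  - product 2 (Router): category_id=3 -> matches Apparel
  - product 3 (Laptop): category_id=NULL, no match -> kept with NULL
  - product 4 (Desk): category_id=3 -> matches Apparel
  - product 5 (Camera): category_id=5 -> matches Kitchen
  - product 6 (Stapler): category_id=3 -> matches Apparel
  - product 7 (Notebook): category_id=4 -> matches Sports
All 7 rows appear; 1 has NULL category.

SQL:
SELECT a.name, b.name AS category
FROM products a
LEFT JOIN categories b ON a.category_id = b.id

Result:
name     | category
---------+---------
Pen      | Kitchen 
Router   | Apparel 
Laptop   | NULL    
Desk     | Apparel 
Camera   | Kitchen 
Stapler  | Apparel 
Notebook | Sports  


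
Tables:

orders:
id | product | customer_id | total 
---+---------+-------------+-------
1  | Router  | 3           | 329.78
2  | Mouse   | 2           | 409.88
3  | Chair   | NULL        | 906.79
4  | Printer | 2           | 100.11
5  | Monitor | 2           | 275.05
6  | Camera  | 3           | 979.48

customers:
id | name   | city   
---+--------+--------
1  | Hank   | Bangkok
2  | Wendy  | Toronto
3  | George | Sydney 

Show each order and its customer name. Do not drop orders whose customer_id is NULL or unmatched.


LEFT JOIN keeps every row from orders (the left table); where customer_id has no match in customers, the customer columns become NULL. Walk through each order:
  - order 1 (Router): customer_id=3 -> matches George
  - order 2 (Mouse): customer_id=2 -> matches Wendy
  - order 3 (Chair): customer_id=NULL, no match -> kept with NULL
  - order 4 (Printer): customer_id=2 -> matches Wendy
  - order 5 (Monitor): customer_id=2 -> matches Wendy
  - order 6 (Camera): customer_id=3 -> matches George
All 6 rows appear; 1 has NULL customer.

SQL:
SELECT a.product, b.name AS customer
FROM orders a
LEFT JOIN customers b ON a.customer_id = b.id

Result:
product | customer
--------+---------
Router  | George  
Mouse   | Wendy   
Chair   | NULL    
Printer | Wendy   
Monitor | Wendy   
Camera  | George  


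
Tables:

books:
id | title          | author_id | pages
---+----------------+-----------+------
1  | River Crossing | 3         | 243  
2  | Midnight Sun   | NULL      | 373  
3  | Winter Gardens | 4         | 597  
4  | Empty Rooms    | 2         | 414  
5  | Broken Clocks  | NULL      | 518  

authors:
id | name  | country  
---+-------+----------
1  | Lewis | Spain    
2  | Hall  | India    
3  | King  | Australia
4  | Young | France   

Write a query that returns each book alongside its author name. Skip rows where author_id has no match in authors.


INNER JOIN keeps only books rows whose author_id matches an id in authors. Walk through each book:
  - book 1 (River Crossing): author_id=3 -> matches King
  - book 2 (Midnight Sun): author_id=NULL, no match -> dropped
  - book 3 (Winter Gardens): author_id=4 -> matches Young
  - book 4 (Empty Rooms): author_id=2 -> matches Hall
  - book 5 (Broken Clocks): author_id=NULL, no match -> dropped
So 2 of 5 rows are dropped.

SQL:
SELECT a.title, b.name AS author
FROM books a
INNER JOIN authors b ON a.author_id = b.id

Result:
title          | author
---------------+-------
River Crossing | King  
Winter Gardens | Young 
Empty Rooms    | Hall  


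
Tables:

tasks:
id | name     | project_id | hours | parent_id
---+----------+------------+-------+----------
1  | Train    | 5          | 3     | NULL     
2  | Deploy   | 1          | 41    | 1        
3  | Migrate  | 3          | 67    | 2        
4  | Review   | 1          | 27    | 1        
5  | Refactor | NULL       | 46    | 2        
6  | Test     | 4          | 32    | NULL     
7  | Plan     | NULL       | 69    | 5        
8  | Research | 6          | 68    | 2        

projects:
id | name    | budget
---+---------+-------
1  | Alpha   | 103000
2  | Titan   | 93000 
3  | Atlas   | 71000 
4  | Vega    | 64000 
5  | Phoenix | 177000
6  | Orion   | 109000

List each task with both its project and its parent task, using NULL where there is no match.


Two LEFT JOINs from the same base table tasks: one to projects via project_id, one to tasks itself via parent_id. Both are LEFT so every task is preserved.
Match against projects:
  - task 1 (Train): project_id=5 -> matches Phoenix
  - task 2 (Deploy): project_id=1 -> matches Alpha
  - task 3 (Migrate): project_id=3 -> matches Atlas
  - task 4 (Review): project_id=1 -> matches Alpha
  - task 5 (Refactor): project_id=NULL, no match -> kept with NULL
  - task 6 (Test): project_id=4 -> matches Vega
  - task 7 (Plan): project_id=NULL, no match -> kept with NULL
  - task 8 (Research): project_id=6 -> matches Orion
Match against tasks (self):
  - task 1 (Train): parent_id=NULL -> NULL
  - task 2 (Deploy): parent_id=1 -> Train
  - task 3 (Migrate): parent_id=2 -> Deploy
  - task 4 (Review): parent_id=1 -> Train
  - task 5 (Refactor): parent_id=2 -> Deploy
  - task 6 (Test): parent_id=NULL -> NULL
  - task 7 (Plan): parent_id=5 -> Refactor
  - task 8 (Research): parent_id=2 -> Deploy

SQL:
SELECT a.name, b.name AS project, c.name AS parent
FROM tasks a
LEFT JOIN projects b ON a.project_id = b.id
LEFT JOIN tasks c ON a.parent_id = c.id

Result:
name     | project | parent  
---------+---------+---------
Train    | Phoenix | NULL    
Deploy   | Alpha   | Train   
Migrate  | Atlas   | Deploy  
Review   | Alpha   | Train   
Refactor | NULL    | Deploy  
Test     | Vega    | NULL    
Plan     | NULL    | Refactor
Research | Orion   | Deploy  


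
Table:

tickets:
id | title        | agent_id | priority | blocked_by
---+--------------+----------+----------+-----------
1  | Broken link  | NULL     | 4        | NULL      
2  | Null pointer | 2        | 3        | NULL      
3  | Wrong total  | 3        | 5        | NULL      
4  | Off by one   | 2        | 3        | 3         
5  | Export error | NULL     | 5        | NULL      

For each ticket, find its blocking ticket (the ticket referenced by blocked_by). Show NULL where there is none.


This is a self-join: tickets is joined to a second copy of itself, matching each row's blocked_by to another row's id. Use LEFT JOIN so rows with blocked_by=NULL are kept.
  - ticket 1 (Broken link): blocked_by=NULL -> NULL
  - ticket 2 (Null pointer): blocked_by=NULL -> NULL
  - ticket 3 (Wrong total): blocked_by=NULL -> NULL
  - ticket 4 (Off by one): blocked_by=3 -> Wrong total
  - ticket 5 (Export error): blocked_by=NULL -> NULL

SQL:
SELECT a.title AS item, b.title AS blocked_by
FROM tickets a
LEFT JOIN tickets b ON a.blocked_by = b.id

Result:
item         | blocked_by 
-------------+------------
Broken link  | NULL       
Null pointer | NULL       
Wrong total  | NULL       
Off by one   | Wrong total
Export error | NULL       


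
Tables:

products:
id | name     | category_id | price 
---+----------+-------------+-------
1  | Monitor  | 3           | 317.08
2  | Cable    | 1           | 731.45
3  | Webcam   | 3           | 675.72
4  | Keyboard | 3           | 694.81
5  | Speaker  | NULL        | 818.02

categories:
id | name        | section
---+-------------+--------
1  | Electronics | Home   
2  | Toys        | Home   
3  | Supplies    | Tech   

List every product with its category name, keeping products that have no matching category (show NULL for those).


LEFT JOIN keeps every row from products (the left table); where category_id has no match in categories, the category columns become NULL. Walk through each product:
  - product 1 (Monitor): category_id=3 -> matches Supplies
  - product 2 (Cable): category_id=1 -> matches Electronics
  - product 3 (Webcam): category_id=3 -> matches Supplies
  - product 4 (Keyboard): category_id=3 -> matches Supplies
  - product 5 (Speaker): category_id=NULL, no match -> kept with NULL
All 5 rows appear; 1 has NULL category.

SQL:
SELECT a.name, b.name AS category
FROM products a
LEFT JOIN categories b ON a.category_id = b.id

Result:
name     | category   
---------+------------
Monitor  | Supplies   
Cable    | Electronics
Webcam   | Supplies   
Keyboard | Supplies   
Speaker  | NULL       


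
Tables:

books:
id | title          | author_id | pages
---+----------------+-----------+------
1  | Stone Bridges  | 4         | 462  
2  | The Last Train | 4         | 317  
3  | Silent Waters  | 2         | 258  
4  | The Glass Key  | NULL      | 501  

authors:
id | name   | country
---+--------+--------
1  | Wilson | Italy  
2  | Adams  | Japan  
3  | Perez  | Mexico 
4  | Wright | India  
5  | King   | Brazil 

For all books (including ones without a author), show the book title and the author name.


LEFT JOIN keeps every row from books (the left table); where author_id has no match in authors, the author columns become NULL. Walk through each book:
  - book 1 (Stone Bridges): author_id=4 -> matches Wright
  - book 2 (The Last Train): author_id=4 -> matches Wright
  - book 3 (Silent Waters): author_id=2 -> matches Adams
  - book 4 (The Glass Key): author_id=NULL, no match -> kept with NULL
All 4 rows appear; 1 has NULL author.

SQL:
SELECT a.title, b.name AS author
FROM books a
LEFT JOIN authors b ON a.author_id = b.id

Result:
title          | author
---------------+-------
Stone Bridges  | Wright
The Last Train | Wright
Silent Waters  | Adams 
The Glass Key  | NULL  


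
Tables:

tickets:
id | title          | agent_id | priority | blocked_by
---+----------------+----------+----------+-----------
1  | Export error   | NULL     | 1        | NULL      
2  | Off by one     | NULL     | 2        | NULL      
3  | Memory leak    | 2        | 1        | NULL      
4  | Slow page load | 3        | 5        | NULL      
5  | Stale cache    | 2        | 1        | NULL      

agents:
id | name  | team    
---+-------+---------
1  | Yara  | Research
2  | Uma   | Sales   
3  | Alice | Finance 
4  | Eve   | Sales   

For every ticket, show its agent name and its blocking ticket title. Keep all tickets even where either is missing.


Two LEFT JOINs from the same base table tickets: one to agents via agent_id, one to tickets itself via blocked_by. Both are LEFT so every ticket is preserved.
Match against agents:
  - ticket 1 (Export error): agent_id=NULL, no match -> kept with NULL
  - ticket 2 (Off by one): agent_id=NULL, no match -> kept with NULL
  - ticket 3 (Memory leak): agent_id=2 -> matches Uma
  - ticket 4 (Slow page load): agent_id=3 -> matches Alice
  - ticket 5 (Stale cache): agent_id=2 -> matches Uma
Match against tickets (self):
  - ticket 1 (Export error): blocked_by=NULL -> NULL
  - ticket 2 (Off by one): blocked_by=NULL -> NULL
  - ticket 3 (Memory leak): blocked_by=NULL -> NULL
  - ticket 4 (Slow page load): blocked_by=NULL -> NULL
  - ticket 5 (Stale cache): blocked_by=NULL -> NULL

SQL:
SELECT a.title, b.name AS agent, c.title AS blocked_by
FROM tickets a
LEFT JOIN agents b ON a.agent_id = b.id
LEFT JOIN tickets c ON a.blocked_by = c.id

Result:
title          | agent | blocked_by
---------------+-------+-----------
Export error   | NULL  | NULL      
Off by one     | NULL  | NULL      
Memory leak    | Uma   | NULL      
Slow page load | Alice | NULL      
Stale cache    | Uma   | NULL      


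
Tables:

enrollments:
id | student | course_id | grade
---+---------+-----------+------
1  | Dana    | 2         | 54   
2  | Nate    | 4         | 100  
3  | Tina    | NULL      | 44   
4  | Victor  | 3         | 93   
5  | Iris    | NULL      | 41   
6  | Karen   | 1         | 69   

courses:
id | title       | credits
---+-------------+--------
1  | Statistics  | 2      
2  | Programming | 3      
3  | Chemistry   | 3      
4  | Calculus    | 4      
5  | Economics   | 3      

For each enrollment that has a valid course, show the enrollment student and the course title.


INNER JOIN keeps only enrollments rows whose course_id matches an id in courses. Walk through each enrollment:
  - enrollment 1 (Dana): course_id=2 -> matches Programming
  - enrollment 2 (Nate): course_id=4 -> matches Calculus
  - enrollment 3 (Tina): course_id=NULL, no match -> dropped
  - enrollment 4 (Victor): course_id=3 -> matches Chemistry
  - enrollment 5 (Iris): course_id=NULL, no match -> dropped
  - enrollment 6 (Karen): course_id=1 -> matches Statistics
So 2 of 6 rows are dropped.

SQL:
SELECT a.student, b.title AS course
FROM enrollments a
INNER JOIN courses b ON a.course_id = b.id

Result:
student | course     
--------+------------
Dana    | Programming
Nate    | Calculus   
Victor  | Chemistry  
Karen   | Statistics 


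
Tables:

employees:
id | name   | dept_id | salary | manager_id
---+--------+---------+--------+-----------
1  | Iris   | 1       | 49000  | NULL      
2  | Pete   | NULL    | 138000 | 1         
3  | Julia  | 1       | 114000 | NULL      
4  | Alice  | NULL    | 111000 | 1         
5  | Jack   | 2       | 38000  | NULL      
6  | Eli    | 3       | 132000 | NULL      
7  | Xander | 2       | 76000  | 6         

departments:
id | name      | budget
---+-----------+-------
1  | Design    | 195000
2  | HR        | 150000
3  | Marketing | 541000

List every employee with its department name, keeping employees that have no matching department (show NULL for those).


LEFT JOIN keeps every row from employees (the left table); where dept_id has no match in departments, the department columns become NULL. Walk through each employee:
  - employee 1 (Iris): dept_id=1 -> matches Design
  - employee 2 (Pete): dept_id=NULL, no match -> kept with NULL
  - employee 3 (Julia): dept_id=1 -> matches Design
  - employee 4 (Alice): dept_id=NULL, no match -> kept with NULL
  - employee 5 (Jack): dept_id=2 -> matches HR
  - employee 6 (Eli): dept_id=3 -> matches Marketing
  - employee 7 (Xander): dept_id=2 -> matches HR
All 7 rows appear; 2 have NULL department.

SQL:
SELECT a.name, b.name AS department
FROM employees a
LEFT JOIN departments b ON a.dept_id = b.id

Result:
name   | department
-------+-----------
Iris   | Design    
Pete   | NULL      
Julia  | Design    
Alice  | NULL      
Jack   | HR        
Eli    | Marketing 
Xander | HR        


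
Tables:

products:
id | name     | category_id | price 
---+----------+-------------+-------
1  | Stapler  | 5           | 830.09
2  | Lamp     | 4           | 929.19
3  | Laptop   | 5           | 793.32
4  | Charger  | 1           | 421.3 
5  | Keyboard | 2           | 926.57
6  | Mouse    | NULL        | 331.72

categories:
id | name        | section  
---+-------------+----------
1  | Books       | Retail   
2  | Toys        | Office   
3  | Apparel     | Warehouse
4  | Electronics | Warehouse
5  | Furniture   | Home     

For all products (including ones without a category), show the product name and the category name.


LEFT JOIN keeps every row from products (the left table); where category_id has no match in categories, the category columns become NULL. Walk through each product:
  - product 1 (Stapler): category_id=5 -> matches Furniture
  - product 2 (Lamp): category_id=4 -> matches Electronics
  - product 3 (Laptop): category_id=5 -> matches Furniture
  - product 4 (Charger): category_id=1 -> matches Books
  - product 5 (Keyboard): category_id=2 -> matches Toys
  - product 6 (Mouse): category_id=NULL, no match -> kept with NULL
All 6 rows appear; 1 has NULL category.

SQL:
SELECT a.name, b.name AS category
FROM products a
LEFT JOIN categories b ON a.category_id = b.id

Result:
name     | category   
---------+------------
Stapler  | Furniture  
Lamp     | Electronics
Laptop   | Furniture  
Charger  | Books      
Keyboard | Toys       
Mouse    | NULL       


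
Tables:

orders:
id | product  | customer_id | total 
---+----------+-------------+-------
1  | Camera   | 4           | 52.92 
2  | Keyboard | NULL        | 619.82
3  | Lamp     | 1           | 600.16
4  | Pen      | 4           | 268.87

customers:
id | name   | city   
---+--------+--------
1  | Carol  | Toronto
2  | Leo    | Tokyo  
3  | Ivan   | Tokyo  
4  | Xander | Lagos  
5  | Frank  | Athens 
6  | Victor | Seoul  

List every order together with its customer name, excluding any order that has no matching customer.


INNER JOIN keeps only orders rows whose customer_id matches an id in customers. Walk through each order:
  - order 1 (Camera): customer_id=4 -> matches Xander
  - order 2 (Keyboard): customer_id=NULL, no match -> dropped
  - order 3 (Lamp): customer_id=1 -> matches Carol
  - order 4 (Pen): customer_id=4 -> matches Xander
So 1 of 4 rows is dropped.

SQL:
SELECT a.product, b.name AS customer
FROM orders a
INNER JOIN customers b ON a.customer_id = b.id

Result:
product | customer
--------+---------
Camera  | Xander  
Lamp    | Carol   
Pen     | Xander  


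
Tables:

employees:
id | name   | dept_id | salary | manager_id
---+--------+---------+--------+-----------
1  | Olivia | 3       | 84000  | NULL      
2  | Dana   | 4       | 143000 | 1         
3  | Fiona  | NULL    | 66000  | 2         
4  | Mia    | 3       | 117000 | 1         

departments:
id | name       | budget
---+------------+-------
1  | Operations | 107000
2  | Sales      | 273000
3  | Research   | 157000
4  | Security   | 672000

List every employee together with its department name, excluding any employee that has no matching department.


INNER JOIN keeps only employees rows whose dept_id matches an id in departments. Walk through each employee:
  - employee 1 (Olivia): dept_id=3 -> matches Research
  - employee 2 (Dana): dept_id=4 -> matches Security
  - employee 3 (Fiona): dept_id=NULL, no match -> dropped
  - employee 4 (Mia): dept_id=3 -> matches Research
So 1 of 4 rows is dropped.

SQL:
SELECT a.name, b.name AS department
FROM employees a
INNER JOIN departments b ON a.dept_id = b.id

Result:
name   | department
-------+-----------
Olivia | Research  
Dana   | Security  
Mia    | Research  


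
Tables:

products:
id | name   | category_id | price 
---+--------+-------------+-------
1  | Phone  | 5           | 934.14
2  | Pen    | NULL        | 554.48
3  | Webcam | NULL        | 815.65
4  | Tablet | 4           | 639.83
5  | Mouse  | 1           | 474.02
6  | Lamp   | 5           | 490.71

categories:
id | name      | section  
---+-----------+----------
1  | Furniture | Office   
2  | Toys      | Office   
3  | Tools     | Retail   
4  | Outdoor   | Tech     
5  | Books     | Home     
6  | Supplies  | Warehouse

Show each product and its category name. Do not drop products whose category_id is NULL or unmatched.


LEFT JOIN keeps every row from products (the left table); where category_id has no match in categories, the category columns become NULL. Walk through each product:
  - product 1 (Phone): category_id=5 -> matches Books
  - product 2 (Pen): category_id=NULL, no match -> kept with NULL
  - product 3 (Webcam): category_id=NULL, no match -> kept with NULL
  - product 4 (Tablet): category_id=4 -> matches Outdoor
  - product 5 (Mouse): category_id=1 -> matches Furniture
  - product 6 (Lamp): category_id=5 -> matches Books
All 6 rows appear; 2 have NULL category.

SQL:
SELECT a.name, b.name AS category
FROM products a
LEFT JOIN categories b ON a.category_id = b.id

Result:
name   | category 
-------+----------
Phone  | Books    
Pen    | NULL     
Webcam | NULL     
Tablet | Outdoor  
Mouse  | Furniture
Lamp   | Books    


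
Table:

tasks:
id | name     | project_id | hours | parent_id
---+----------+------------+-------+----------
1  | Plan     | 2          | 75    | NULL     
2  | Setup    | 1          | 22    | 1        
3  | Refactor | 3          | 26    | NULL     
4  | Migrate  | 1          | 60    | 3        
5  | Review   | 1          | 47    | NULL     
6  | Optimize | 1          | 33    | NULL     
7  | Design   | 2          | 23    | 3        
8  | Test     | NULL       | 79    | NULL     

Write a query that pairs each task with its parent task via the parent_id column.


This is a self-join: tasks is joined to a second copy of itself, matching each row's parent_id to another row's id. Use LEFT JOIN so rows with parent_id=NULL are kept.
  - task 1 (Plan): parent_id=NULL -> NULL
  - task 2 (Setup): parent_id=1 -> Plan
  - task 3 (Refactor): parent_id=NULL -> NULL
  - task 4 (Migrate): parent_id=3 -> Refactor
  - task 5 (Review): parent_id=NULL -> NULL
  - task 6 (Optimize): parent_id=NULL -> NULL
  - task 7 (Design): parent_id=3 -> Refactor
  - task 8 (Test): parent_id=NULL -> NULL

SQL:
SELECT a.name AS item, b.name AS parent
FROM tasks a
LEFT JOIN tasks b ON a.parent_id = b.id

Result:
item     | parent  
---------+---------
Plan     | NULL    
Setup    | Plan    
Refactor | NULL    
Migrate  | Refactor
Review   | NULL    
Optimize | NULL    
Design   | Refactor
Test     | NULL    


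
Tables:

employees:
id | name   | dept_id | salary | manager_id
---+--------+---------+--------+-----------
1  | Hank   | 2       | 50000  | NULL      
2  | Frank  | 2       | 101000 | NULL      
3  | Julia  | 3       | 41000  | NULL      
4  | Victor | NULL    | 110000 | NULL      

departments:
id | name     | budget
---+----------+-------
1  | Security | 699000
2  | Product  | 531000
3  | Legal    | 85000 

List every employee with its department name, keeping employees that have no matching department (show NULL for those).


LEFT JOIN keeps every row from employees (the left table); where dept_id has no match in departments, the department columns become NULL. Walk through each employee:
  - employee 1 (Hank): dept_id=2 -> matches Product
  - employee 2 (Frank): dept_id=2 -> matches Product
  - employee 3 (Julia): dept_id=3 -> matches Legal
  - employee 4 (Victor): dept_id=NULL, no match -> kept with NULL
All 4 rows appear; 1 has NULL department.

SQL:
SELECT a.name, b.name AS department
FROM employees a
LEFT JOIN departments b ON a.dept_id = b.id

Result:
name   | department
-------+-----------
Hank   | Product   
Frank  | Product   
Julia  | Legal     
Victor | NULL      


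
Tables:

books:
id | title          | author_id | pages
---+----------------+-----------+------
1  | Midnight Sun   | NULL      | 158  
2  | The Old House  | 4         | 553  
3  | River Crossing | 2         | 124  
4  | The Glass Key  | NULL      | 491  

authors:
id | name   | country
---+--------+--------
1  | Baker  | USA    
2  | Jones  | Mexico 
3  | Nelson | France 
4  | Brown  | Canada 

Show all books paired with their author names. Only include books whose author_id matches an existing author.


INNER JOIN keeps only books rows whose author_id matches an id in authors. Walk through each book:
  - book 1 (Midnight Sun): author_id=NULL, no match -> dropped
  - book 2 (The Old House): author_id=4 -> matches Brown
  - book 3 (River Crossing): author_id=2 -> matches Jones
  - book 4 (The Glass Key): author_id=NULL, no match -> dropped
So 2 of 4 rows are dropped.

SQL:
SELECT a.title, b.name AS author
FROM books a
INNER JOIN authors b ON a.author_id = b.id

Result:
title          | author
---------------+-------
The Old House  | Brown 
River Crossing | Jones 


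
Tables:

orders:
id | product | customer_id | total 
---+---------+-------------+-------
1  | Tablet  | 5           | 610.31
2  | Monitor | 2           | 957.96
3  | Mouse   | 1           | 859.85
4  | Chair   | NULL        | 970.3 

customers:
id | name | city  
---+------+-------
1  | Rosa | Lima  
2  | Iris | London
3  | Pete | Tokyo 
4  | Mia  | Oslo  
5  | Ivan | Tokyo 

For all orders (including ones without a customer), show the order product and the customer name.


LEFT JOIN keeps every row from orders (the left table); where customer_id has no match in customers, the customer columns become NULL. Walk through each order:
  - order 1 (Tablet): customer_id=5 -> matches Ivan
  - order 2 (Monitor): customer_id=2 -> matches Iris
  - order 3 (Mouse): customer_id=1 -> matches Rosa
  - order 4 (Chair): customer_id=NULL, no match -> kept with NULL
All 4 rows appear; 1 has NULL customer.

SQL:
SELECT a.product, b.name AS customer
FROM orders a
LEFT JOIN customers b ON a.customer_id = b.id

Result:
product | customer
--------+---------
Tablet  | Ivan    
Monitor | Iris    
Mouse   | Rosa    
Chair   | NULL    


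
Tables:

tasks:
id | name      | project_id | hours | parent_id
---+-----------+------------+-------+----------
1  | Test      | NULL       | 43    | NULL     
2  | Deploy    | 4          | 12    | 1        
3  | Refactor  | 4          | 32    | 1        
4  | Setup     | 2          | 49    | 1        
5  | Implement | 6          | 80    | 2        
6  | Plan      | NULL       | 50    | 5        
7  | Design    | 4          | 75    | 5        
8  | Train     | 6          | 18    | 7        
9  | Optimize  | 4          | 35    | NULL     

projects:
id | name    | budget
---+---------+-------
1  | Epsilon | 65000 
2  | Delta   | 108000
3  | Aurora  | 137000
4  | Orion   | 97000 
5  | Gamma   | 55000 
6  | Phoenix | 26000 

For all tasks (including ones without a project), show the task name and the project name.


LEFT JOIN keeps every row from tasks (the left table); where project_id has no match in projects, the project columns become NULL. Walk through each task:
  - task 1 (Test): project_id=NULL, no match -> kept with NULL
  - task 2 (Deploy): project_id=4 -> matches Orion
  - task 3 (Refactor): project_id=4 -> matches Orion
  - task 4 (Setup): project_id=2 -> matches Delta
  - task 5 (Implement): project_id=6 -> matches Phoenix
  - task 6 (Plan): project_id=NULL, no match -> kept with NULL
  - task 7 (Design): project_id=4 -> matches Orion
  - task 8 (Train): project_id=6 -> matches Phoenix
  - task 9 (Optimize): project_id=4 -> matches Orion
All 9 rows appear; 2 have NULL project.

SQL:
SELECT a.name, b.name AS project
FROM tasks a
LEFT JOIN projects b ON a.project_id = b.id

Result:
name      | project
----------+--------
Test      | NULL   
Deploy    | Orion  
Refactor  | Orion  
Setup     | Delta  
Implement | Phoenix
Plan      | NULL   
Design    | Orion  
Train     | Phoenix
Optimize  | Orion  


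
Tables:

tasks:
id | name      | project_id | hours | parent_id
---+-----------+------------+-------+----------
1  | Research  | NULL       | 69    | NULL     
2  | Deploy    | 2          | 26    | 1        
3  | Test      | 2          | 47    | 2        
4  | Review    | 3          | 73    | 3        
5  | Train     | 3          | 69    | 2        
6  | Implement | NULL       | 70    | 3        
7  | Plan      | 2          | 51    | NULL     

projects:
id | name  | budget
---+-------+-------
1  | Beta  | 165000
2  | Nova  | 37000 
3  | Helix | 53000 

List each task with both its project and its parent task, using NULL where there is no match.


Two LEFT JOINs from the same base table tasks: one to projects via project_id, one to tasks itself via parent_id. Both are LEFT so every task is preserved.
Match against projects:
  - task 1 (Research): project_id=NULL, no match -> kept with NULL
  - task 2 (Deploy): project_id=2 -> matches Nova
  - task 3 (Test): project_id=2 -> matches Nova
  - task 4 (Review): project_id=3 -> matches Helix
  - task 5 (Train): project_id=3 -> matches Helix
  - task 6 (Implement): project_id=NULL, no match -> kept with NULL
  - task 7 (Plan): project_id=2 -> matches Nova
Match against tasks (self):
  - task 1 (Research): parent_id=NULL -> NULL
  - task 2 (Deploy): parent_id=1 -> Research
  - task 3 (Test): parent_id=2 -> Deploy
  - task 4 (Review): parent_id=3 -> Test
  - task 5 (Train): parent_id=2 -> Deploy
  - task 6 (Implement): parent_id=3 -> Test
  - task 7 (Plan): parent_id=NULL -> NULL

SQL:
SELECT a.name, b.name AS project, c.name AS parent
FROM tasks a
LEFT JOIN projects b ON a.project_id = b.id
LEFT JOIN tasks c ON a.parent_id = c.id

Result:
name      | project | parent  
----------+---------+---------
Research  | NULL    | NULL    
Deploy    | Nova    | Research
Test      | Nova    | Deploy  
Review    | Helix   | Test    
Train     | Helix   | Deploy  
Implement | NULL    | Test    
Plan      | Nova    | NULL    


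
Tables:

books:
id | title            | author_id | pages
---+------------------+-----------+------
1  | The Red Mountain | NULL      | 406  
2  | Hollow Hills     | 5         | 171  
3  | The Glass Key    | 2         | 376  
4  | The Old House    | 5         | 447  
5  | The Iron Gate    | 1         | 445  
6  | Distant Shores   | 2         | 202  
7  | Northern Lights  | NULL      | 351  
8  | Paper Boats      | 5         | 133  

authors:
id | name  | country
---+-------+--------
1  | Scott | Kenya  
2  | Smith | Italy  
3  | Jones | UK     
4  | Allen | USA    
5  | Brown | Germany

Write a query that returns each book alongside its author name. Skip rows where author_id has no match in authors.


INNER JOIN keeps only books rows whose author_id matches an id in authors. Walk through each book:
  - book 1 (The Red Mountain): author_id=NULL, no match -> dropped
  - book 2 (Hollow Hills): author_id=5 -> matches Brown
  - book 3 (The Glass Key): author_id=2 -> matches Smith
  - book 4 (The Old House): author_id=5 -> matches Brown
  - book 5 (The Iron Gate): author_id=1 -> matches Scott
  - book 6 (Distant Shores): author_id=2 -> matches Smith
  - book 7 (Northern Lights): author_id=NULL, no match -> dropped
  - book 8 (Paper Boats): author_id=5 -> matches Brown
So 2 of 8 rows are dropped.

SQL:
SELECT a.title, b.name AS author
FROM books a
INNER JOIN authors b ON a.author_id = b.id

Result:
title          | author
---------------+-------
Hollow Hills   | Brown 
The Glass Key  | Smith 
The Old House  | Brown 
The Iron Gate  | Scott 
Distant Shores | Smith 
Paper Boats    | Brown 


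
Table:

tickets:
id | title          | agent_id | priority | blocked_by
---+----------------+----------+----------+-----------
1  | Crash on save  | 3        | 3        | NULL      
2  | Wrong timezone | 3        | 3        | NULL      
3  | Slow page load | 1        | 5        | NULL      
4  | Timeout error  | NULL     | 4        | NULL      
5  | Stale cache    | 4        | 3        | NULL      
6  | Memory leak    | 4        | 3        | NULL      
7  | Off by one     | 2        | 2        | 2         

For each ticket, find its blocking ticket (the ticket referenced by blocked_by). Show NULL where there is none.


This is a self-join: tickets is joined to a second copy of itself, matching each row's blocked_by to another row's id. Use LEFT JOIN so rows with blocked_by=NULL are kept.
  - ticket 1 (Crash on save): blocked_by=NULL -> NULL
  - ticket 2 (Wrong timezone): blocked_by=NULL -> NULL
  - ticket 3 (Slow page load): blocked_by=NULL -> NULL
  - ticket 4 (Timeout error): blocked_by=NULL -> NULL
  - ticket 5 (Stale cache): blocked_by=NULL -> NULL
  - ticket 6 (Memory leak): blocked_by=NULL -> NULL
  - ticket 7 (Off by one): blocked_by=2 -> Wrong timezone

SQL:
SELECT a.title AS item, b.title AS blocked_by
FROM tickets a
LEFT JOIN tickets b ON a.blocked_by = b.id

Result:
item           | blocked_by    
---------------+---------------
Crash on save  | NULL          
Wrong timezone | NULL          
Slow page load | NULL          
Timeout error  | NULL          
Stale cache    | NULL          
Memory leak    | NULL          
Off by one     | Wrong timezone


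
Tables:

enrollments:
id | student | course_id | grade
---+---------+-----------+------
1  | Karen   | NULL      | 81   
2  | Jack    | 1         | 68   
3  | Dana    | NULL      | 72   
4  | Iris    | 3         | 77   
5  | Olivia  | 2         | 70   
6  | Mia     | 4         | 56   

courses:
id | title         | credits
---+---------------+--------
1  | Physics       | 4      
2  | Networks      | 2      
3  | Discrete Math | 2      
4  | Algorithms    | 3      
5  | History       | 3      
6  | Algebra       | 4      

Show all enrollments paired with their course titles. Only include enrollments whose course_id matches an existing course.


INNER JOIN keeps only enrollments rows whose course_id matches an id in courses. Walk through each enrollment:
  - enrollment 1 (Karen): course_id=NULL, no match -> dropped
  - enrollment 2 (Jack): course_id=1 -> matches Physics
  - enrollment 3 (Dana): course_id=NULL, no match -> dropped
  - enrollment 4 (Iris): course_id=3 -> matches Discrete Math
  - enrollment 5 (Olivia): course_id=2 -> matches Networks
  - enrollment 6 (Mia): course_id=4 -> matches Algorithms
So 2 of 6 rows are dropped.

SQL:
SELECT a.student, b.title AS course
FROM enrollments a
INNER JOIN courses b ON a.course_id = b.id

Result:
student | course       
--------+--------------
Jack    | Physics      
Iris    | Discrete Math
Olivia  | Networks     
Mia     | Algorithms   


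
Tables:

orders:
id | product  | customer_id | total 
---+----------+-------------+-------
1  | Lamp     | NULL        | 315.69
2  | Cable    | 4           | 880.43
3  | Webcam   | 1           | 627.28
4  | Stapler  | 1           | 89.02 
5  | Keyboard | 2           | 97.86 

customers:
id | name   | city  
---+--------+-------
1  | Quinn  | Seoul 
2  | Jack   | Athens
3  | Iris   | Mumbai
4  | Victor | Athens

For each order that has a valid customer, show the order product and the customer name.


INNER JOIN keeps only orders rows whose customer_id matches an id in customers. Walk through each order:
  - order 1 (Lamp): customer_id=NULL, no match -> dropped
  - order 2 (Cable): customer_id=4 -> matches Victor
  - order 3 (Webcam): customer_id=1 -> matches Quinn
  - order 4 (Stapler): customer_id=1 -> matches Quinn
  - order 5 (Keyboard): customer_id=2 -> matches Jack
So 1 of 5 rows is dropped.

SQL:
SELECT a.product, b.name AS customer
FROM orders a
INNER JOIN customers b ON a.customer_id = b.id

Result:
product  | customer
---------+---------
Cable    | Victor  
Webcam   | Quinn   
Stapler  | Quinn   
Keyboard | Jack    
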